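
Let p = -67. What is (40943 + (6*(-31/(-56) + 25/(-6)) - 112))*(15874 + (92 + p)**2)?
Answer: 2693251977/4 ≈ 6.7331e+8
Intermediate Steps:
(40943 + (6*(-31/(-56) + 25/(-6)) - 112))*(15874 + (92 + p)**2) = (40943 + (6*(-31/(-56) + 25/(-6)) - 112))*(15874 + (92 - 67)**2) = (40943 + (6*(-31*(-1/56) + 25*(-1/6)) - 112))*(15874 + 25**2) = (40943 + (6*(31/56 - 25/6) - 112))*(15874 + 625) = (40943 + (6*(-607/168) - 112))*16499 = (40943 + (-607/28 - 112))*16499 = (40943 - 3743/28)*16499 = (1142661/28)*16499 = 2693251977/4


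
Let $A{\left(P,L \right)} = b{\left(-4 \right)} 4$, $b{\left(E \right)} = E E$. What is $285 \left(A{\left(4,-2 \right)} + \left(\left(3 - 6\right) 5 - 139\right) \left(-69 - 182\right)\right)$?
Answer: $11034630$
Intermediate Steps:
$b{\left(E \right)} = E^{2}$
$A{\left(P,L \right)} = 64$ ($A{\left(P,L \right)} = \left(-4\right)^{2} \cdot 4 = 16 \cdot 4 = 64$)
$285 \left(A{\left(4,-2 \right)} + \left(\left(3 - 6\right) 5 - 139\right) \left(-69 - 182\right)\right) = 285 \left(64 + \left(\left(3 - 6\right) 5 - 139\right) \left(-69 - 182\right)\right) = 285 \left(64 + \left(\left(-3\right) 5 - 139\right) \left(-251\right)\right) = 285 \left(64 + \left(-15 - 139\right) \left(-251\right)\right) = 285 \left(64 - -38654\right) = 285 \left(64 + 38654\right) = 285 \cdot 38718 = 11034630$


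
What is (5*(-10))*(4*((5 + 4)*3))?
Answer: -5400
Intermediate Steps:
(5*(-10))*(4*((5 + 4)*3)) = -200*9*3 = -200*27 = -50*108 = -5400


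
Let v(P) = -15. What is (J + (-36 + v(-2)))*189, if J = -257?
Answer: -58212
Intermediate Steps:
(J + (-36 + v(-2)))*189 = (-257 + (-36 - 15))*189 = (-257 - 51)*189 = -308*189 = -58212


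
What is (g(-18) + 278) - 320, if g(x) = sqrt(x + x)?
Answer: -42 + 6*I ≈ -42.0 + 6.0*I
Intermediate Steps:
g(x) = sqrt(2)*sqrt(x) (g(x) = sqrt(2*x) = sqrt(2)*sqrt(x))
(g(-18) + 278) - 320 = (sqrt(2)*sqrt(-18) + 278) - 320 = (sqrt(2)*(3*I*sqrt(2)) + 278) - 320 = (6*I + 278) - 320 = (278 + 6*I) - 320 = -42 + 6*I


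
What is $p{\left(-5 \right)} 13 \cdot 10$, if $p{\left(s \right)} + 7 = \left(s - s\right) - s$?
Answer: $-260$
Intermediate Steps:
$p{\left(s \right)} = -7 - s$ ($p{\left(s \right)} = -7 + \left(\left(s - s\right) - s\right) = -7 + \left(0 - s\right) = -7 - s$)
$p{\left(-5 \right)} 13 \cdot 10 = \left(-7 - -5\right) 13 \cdot 10 = \left(-7 + 5\right) 13 \cdot 10 = \left(-2\right) 13 \cdot 10 = \left(-26\right) 10 = -260$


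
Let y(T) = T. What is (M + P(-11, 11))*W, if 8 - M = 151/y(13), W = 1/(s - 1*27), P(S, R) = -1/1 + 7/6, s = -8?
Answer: 269/2730 ≈ 0.098535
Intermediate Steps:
P(S, R) = ⅙ (P(S, R) = -1*1 + 7*(⅙) = -1 + 7/6 = ⅙)
W = -1/35 (W = 1/(-8 - 1*27) = 1/(-8 - 27) = 1/(-35) = -1/35 ≈ -0.028571)
M = -47/13 (M = 8 - 151/13 = -47/13 ≈ -3.6154)
(M + P(-11, 11))*W = (-47/13 + ⅙)*(-1/35) = -269/78*(-1/35) = 269/2730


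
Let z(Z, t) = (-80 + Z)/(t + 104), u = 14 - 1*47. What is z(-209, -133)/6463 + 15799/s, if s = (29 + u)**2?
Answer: 2961163797/2998832 ≈ 987.44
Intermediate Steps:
u = -33 (u = 14 - 47 = -33)
s = 16 (s = (29 - 33)**2 = (-4)**2 = 16)
z(Z, t) = (-80 + Z)/(104 + t)
z(-209, -133)/6463 + 15799/s = ((-80 - 209)/(104 - 133))/6463 + 15799/16 = (-289/(-29))*(1/6463) + 15799*(1/16) = -1/29*(-289)*(1/6463) + 15799/16 = (289/29)*(1/6463) + 15799/16 = 289/187427 + 15799/16 = 2961163797/2998832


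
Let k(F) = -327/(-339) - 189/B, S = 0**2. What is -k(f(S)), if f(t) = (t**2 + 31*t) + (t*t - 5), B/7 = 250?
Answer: -24199/28250 ≈ -0.85660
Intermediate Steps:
B = 1750 (B = 7*250 = 1750)
S = 0
f(t) = -5 + 2*t**2 + 31*t (f(t) = (t**2 + 31*t) + (t**2 - 5) = (t**2 + 31*t) + (-5 + t**2) = -5 + 2*t**2 + 31*t)
k(F) = 24199/28250 (k(F) = -327/(-339) - 189/1750 = -327*(-1/339) - 189*1/1750 = 109/113 - 27/250 = 24199/28250)
-k(f(S)) = -1*24199/28250 = -24199/28250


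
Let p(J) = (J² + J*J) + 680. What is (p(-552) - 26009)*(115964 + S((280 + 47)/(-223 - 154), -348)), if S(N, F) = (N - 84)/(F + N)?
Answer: 2969450854258731/43841 ≈ 6.7732e+10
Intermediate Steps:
p(J) = 680 + 2*J² (p(J) = (J² + J²) + 680 = 2*J² + 680 = 680 + 2*J²)
S(N, F) = (-84 + N)/(F + N)
(p(-552) - 26009)*(115964 + S((280 + 47)/(-223 - 154), -348)) = ((680 + 2*(-552)²) - 26009)*(115964 + (-84 + (280 + 47)/(-223 - 154))/(-348 + (280 + 47)/(-223 - 154))) = ((680 + 2*304704) - 26009)*(115964 + (-84 + 327/(-377))/(-348 + 327/(-377))) = ((680 + 609408) - 26009)*(115964 + (-84 + 327*(-1/377))/(-348 + 327*(-1/377))) = (610088 - 26009)*(115964 + (-84 - 327/377)/(-348 - 327/377)) = 584079*(115964 - 31995/377/(-131523/377)) = 584079*(115964 - 377/131523*(-31995/377)) = 584079*(115964 + 10665/43841) = 584079*(5083988389/43841) = 2969450854258731/43841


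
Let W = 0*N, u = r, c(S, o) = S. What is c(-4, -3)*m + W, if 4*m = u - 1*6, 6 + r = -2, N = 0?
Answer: 14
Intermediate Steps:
r = -8 (r = -6 - 2 = -8)
u = -8
W = 0 (W = 0*0 = 0)
m = -7/2 (m = (-8 - 1*6)/4 = (-8 - 6)/4 = (¼)*(-14) = -7/2 ≈ -3.5000)
c(-4, -3)*m + W = -4*(-7/2) + 0 = 14 + 0 = 14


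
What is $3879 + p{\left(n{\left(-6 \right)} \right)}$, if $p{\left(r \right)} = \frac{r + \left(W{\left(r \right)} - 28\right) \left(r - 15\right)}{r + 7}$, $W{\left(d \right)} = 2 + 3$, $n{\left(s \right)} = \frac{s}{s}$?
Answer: $\frac{31355}{8} \approx 3919.4$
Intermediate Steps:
$n{\left(s \right)} = 1$
$W{\left(d \right)} = 5$
$p{\left(r \right)} = \frac{345 - 22 r}{7 + r}$ ($p{\left(r \right)} = \frac{r + \left(5 - 28\right) \left(r - 15\right)}{r + 7} = \frac{r - 23 \left(-15 + r\right)}{7 + r} = \frac{r - \left(-345 + 23 r\right)}{7 + r} = \frac{345 - 22 r}{7 + r}$)
$3879 + p{\left(n{\left(-6 \right)} \right)} = 3879 + \frac{345 - 22}{7 + 1} = 3879 + \frac{345 - 22}{8} = 3879 + \frac{1}{8} \cdot 323 = 3879 + \frac{323}{8} = \frac{31355}{8}$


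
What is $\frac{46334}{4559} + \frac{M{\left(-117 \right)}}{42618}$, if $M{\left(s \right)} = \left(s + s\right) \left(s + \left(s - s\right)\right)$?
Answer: $\frac{349913119}{32382577} \approx 10.806$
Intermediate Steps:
$M{\left(s \right)} = 2 s^{2}$ ($M{\left(s \right)} = 2 s \left(s + 0\right) = 2 s s = 2 s^{2}$)
$\frac{46334}{4559} + \frac{M{\left(-117 \right)}}{42618} = \frac{46334}{4559} + \frac{2 \left(-117\right)^{2}}{42618} = 46334 \cdot \frac{1}{4559} + 2 \cdot 13689 \cdot \frac{1}{42618} = \frac{46334}{4559} + 27378 \cdot \frac{1}{42618} = \frac{46334}{4559} + \frac{4563}{7103} = \frac{349913119}{32382577}$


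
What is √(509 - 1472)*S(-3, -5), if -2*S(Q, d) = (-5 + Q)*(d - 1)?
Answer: -72*I*√107 ≈ -744.77*I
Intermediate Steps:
S(Q, d) = -(-1 + d)*(-5 + Q)/2 (S(Q, d) = -(-5 + Q)*(d - 1)/2 = -(-5 + Q)*(-1 + d)/2 = -(-1 + d)*(-5 + Q)/2)
√(509 - 1472)*S(-3, -5) = √(509 - 1472)*(-5/2 + (½)*(-3) + (5/2)*(-5) - ½*(-3)*(-5)) = √(-963)*(-5/2 - 3/2 - 25/2 - 15/2) = (3*I*√107)*(-24) = -72*I*√107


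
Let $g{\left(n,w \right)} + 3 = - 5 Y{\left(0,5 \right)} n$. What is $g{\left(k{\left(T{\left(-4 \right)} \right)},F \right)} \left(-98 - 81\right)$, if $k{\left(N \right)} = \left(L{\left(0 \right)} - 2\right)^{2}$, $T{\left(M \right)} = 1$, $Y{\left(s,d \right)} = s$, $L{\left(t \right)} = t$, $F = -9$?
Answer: $537$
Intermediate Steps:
$k{\left(N \right)} = 4$ ($k{\left(N \right)} = \left(0 - 2\right)^{2} = \left(-2\right)^{2} = 4$)
$g{\left(n,w \right)} = -3$ ($g{\left(n,w \right)} = -3 + \left(-5\right) 0 n = -3 + 0 n = -3 + 0 = -3$)
$g{\left(k{\left(T{\left(-4 \right)} \right)},F \right)} \left(-98 - 81\right) = - 3 \left(-98 - 81\right) = \left(-3\right) \left(-179\right) = 537$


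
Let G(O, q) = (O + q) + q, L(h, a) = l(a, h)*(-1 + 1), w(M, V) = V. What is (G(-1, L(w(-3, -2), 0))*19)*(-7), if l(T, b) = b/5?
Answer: 133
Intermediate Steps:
l(T, b) = b/5 (l(T, b) = b*(⅕) = b/5)
L(h, a) = 0 (L(h, a) = (h/5)*(-1 + 1) = (h/5)*0 = 0)
G(O, q) = O + 2*q
(G(-1, L(w(-3, -2), 0))*19)*(-7) = ((-1 + 2*0)*19)*(-7) = ((-1 + 0)*19)*(-7) = -1*19*(-7) = -19*(-7) = 133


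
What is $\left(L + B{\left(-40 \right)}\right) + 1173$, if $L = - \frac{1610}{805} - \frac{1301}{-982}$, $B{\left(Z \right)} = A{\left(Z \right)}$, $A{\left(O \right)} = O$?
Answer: $\frac{1111943}{982} \approx 1132.3$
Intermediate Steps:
$B{\left(Z \right)} = Z$
$L = - \frac{663}{982}$ ($L = \left(-1610\right) \frac{1}{805} - - \frac{1301}{982} = -2 + \frac{1301}{982} = - \frac{663}{982} \approx -0.67515$)
$\left(L + B{\left(-40 \right)}\right) + 1173 = \left(- \frac{663}{982} - 40\right) + 1173 = - \frac{39943}{982} + 1173 = \frac{1111943}{982}$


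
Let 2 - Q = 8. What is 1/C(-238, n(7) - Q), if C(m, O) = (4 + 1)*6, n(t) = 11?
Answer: 1/30 ≈ 0.033333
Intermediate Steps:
Q = -6 (Q = 2 - 1*8 = 2 - 8 = -6)
C(m, O) = 30 (C(m, O) = 5*6 = 30)
1/C(-238, n(7) - Q) = 1/30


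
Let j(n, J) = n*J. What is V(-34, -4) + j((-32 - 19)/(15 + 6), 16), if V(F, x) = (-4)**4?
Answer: 1520/7 ≈ 217.14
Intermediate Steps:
V(F, x) = 256
j(n, J) = J*n
V(-34, -4) + j((-32 - 19)/(15 + 6), 16) = 256 + 16*((-32 - 19)/(15 + 6)) = 256 + 16*(-51/21) = 256 + 16*(-51*1/21) = 256 + 16*(-17/7) = 256 - 272/7 = 1520/7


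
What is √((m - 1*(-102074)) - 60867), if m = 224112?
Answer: √265319 ≈ 515.09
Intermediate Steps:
√((m - 1*(-102074)) - 60867) = √((224112 - 1*(-102074)) - 60867) = √((224112 + 102074) - 60867) = √(326186 - 60867) = √265319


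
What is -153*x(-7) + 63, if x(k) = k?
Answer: 1134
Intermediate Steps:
-153*x(-7) + 63 = -153*(-7) + 63 = 1071 + 63 = 1134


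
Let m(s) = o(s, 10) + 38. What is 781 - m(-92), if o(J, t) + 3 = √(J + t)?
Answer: 746 - I*√82 ≈ 746.0 - 9.0554*I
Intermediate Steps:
o(J, t) = -3 + √(J + t)
m(s) = 35 + √(10 + s) (m(s) = (-3 + √(s + 10)) + 38 = (-3 + √(10 + s)) + 38 = 35 + √(10 + s))
781 - m(-92) = 781 - (35 + √(10 - 92)) = 781 - (35 + √(-82)) = 781 - (35 + I*√82) = 781 + (-35 - I*√82) = 746 - I*√82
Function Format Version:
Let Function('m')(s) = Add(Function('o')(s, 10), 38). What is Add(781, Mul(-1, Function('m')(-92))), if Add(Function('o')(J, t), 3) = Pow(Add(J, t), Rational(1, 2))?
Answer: Add(746, Mul(-1, I, Pow(82, Rational(1, 2)))) ≈ Add(746.00, Mul(-9.0554, I))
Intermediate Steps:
Function('o')(J, t) = Add(-3, Pow(Add(J, t), Rational(1, 2)))
Function('m')(s) = Add(35, Pow(Add(10, s), Rational(1, 2))) (Function('m')(s) = Add(Add(-3, Pow(Add(s, 10), Rational(1, 2))), 38) = Add(Add(-3, Pow(Add(10, s), Rational(1, 2))), 38) = Add(35, Pow(Add(10, s), Rational(1, 2))))
Add(781, Mul(-1, Function('m')(-92))) = Add(781, Mul(-1, Add(35, Pow(Add(10, -92), Rational(1, 2))))) = Add(781, Mul(-1, Add(35, Pow(-82, Rational(1, 2))))) = Add(781, Mul(-1, Add(35, Mul(I, Pow(82, Rational(1, 2)))))) = Add(781, Add(-35, Mul(-1, I, Pow(82, Rational(1, 2))))) = Add(746, Mul(-1, I, Pow(82, Rational(1, 2))))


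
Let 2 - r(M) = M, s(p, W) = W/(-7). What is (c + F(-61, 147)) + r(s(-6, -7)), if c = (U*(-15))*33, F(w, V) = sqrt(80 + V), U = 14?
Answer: -6929 + sqrt(227) ≈ -6913.9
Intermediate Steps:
s(p, W) = -W/7 (s(p, W) = W*(-1/7) = -W/7)
r(M) = 2 - M
c = -6930 (c = (14*(-15))*33 = -210*33 = -6930)
(c + F(-61, 147)) + r(s(-6, -7)) = (-6930 + sqrt(80 + 147)) + (2 - (-1)*(-7)/7) = (-6930 + sqrt(227)) + (2 - 1*1) = (-6930 + sqrt(227)) + (2 - 1) = (-6930 + sqrt(227)) + 1 = -6929 + sqrt(227)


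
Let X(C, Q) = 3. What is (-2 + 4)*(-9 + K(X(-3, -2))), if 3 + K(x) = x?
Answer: -18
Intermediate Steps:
K(x) = -3 + x
(-2 + 4)*(-9 + K(X(-3, -2))) = (-2 + 4)*(-9 + (-3 + 3)) = 2*(-9 + 0) = 2*(-9) = -18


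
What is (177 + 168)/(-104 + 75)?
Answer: -345/29 ≈ -11.897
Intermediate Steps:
(177 + 168)/(-104 + 75) = 345/(-29) = 345*(-1/29) = -345/29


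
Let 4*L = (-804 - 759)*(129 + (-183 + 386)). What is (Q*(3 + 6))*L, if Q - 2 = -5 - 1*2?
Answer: 5837805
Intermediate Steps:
Q = -5 (Q = 2 + (-5 - 1*2) = 2 + (-5 - 2) = 2 - 7 = -5)
L = -129729 (L = ((-804 - 759)*(129 + (-183 + 386)))/4 = (-1563*(129 + 203))/4 = (-1563*332)/4 = (¼)*(-518916) = -129729)
(Q*(3 + 6))*L = -5*(3 + 6)*(-129729) = -5*9*(-129729) = -45*(-129729) = 5837805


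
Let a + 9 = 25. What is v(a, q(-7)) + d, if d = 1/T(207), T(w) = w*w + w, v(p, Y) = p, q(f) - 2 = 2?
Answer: 688897/43056 ≈ 16.000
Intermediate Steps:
a = 16 (a = -9 + 25 = 16)
q(f) = 4 (q(f) = 2 + 2 = 4)
T(w) = w + w² (T(w) = w² + w = w + w²)
d = 1/43056 (d = 1/(207*(1 + 207)) = 1/(207*208) = 1/43056 ≈ 2.3226e-5)
v(a, q(-7)) + d = 16 + 1/43056 = 688897/43056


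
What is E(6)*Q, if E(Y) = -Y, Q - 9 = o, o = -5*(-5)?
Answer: -204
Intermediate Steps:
o = 25
Q = 34 (Q = 9 + 25 = 34)
E(6)*Q = -1*6*34 = -6*34 = -204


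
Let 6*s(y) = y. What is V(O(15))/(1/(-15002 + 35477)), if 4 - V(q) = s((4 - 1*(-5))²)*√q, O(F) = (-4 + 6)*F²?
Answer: 81900 - 8292375*√2/2 ≈ -5.7817e+6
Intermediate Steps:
O(F) = 2*F²
s(y) = y/6
V(q) = 4 - 27*√q/2 (V(q) = 4 - (4 - 1*(-5))²/6*√q = 4 - (4 + 5)²/6*√q = 4 - (⅙)*9²*√q = 4 - (⅙)*81*√q = 4 - 27*√q/2)
V(O(15))/(1/(-15002 + 35477)) = (4 - 27*15*√2/2)/(1/(-15002 + 35477)) = (4 - 27*15*√2/2)/(1/20475) = (4 - 405*√2/2)/(1/20475) = (4 - 405*√2/2)*20475 = 81900 - 8292375*√2/2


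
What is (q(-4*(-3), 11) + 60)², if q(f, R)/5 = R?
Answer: 13225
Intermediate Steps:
q(f, R) = 5*R
(q(-4*(-3), 11) + 60)² = (5*11 + 60)² = (55 + 60)² = 115² = 13225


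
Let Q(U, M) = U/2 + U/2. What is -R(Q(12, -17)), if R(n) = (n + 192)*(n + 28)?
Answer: -8160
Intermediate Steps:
Q(U, M) = U (Q(U, M) = U*(1/2) + U*(1/2) = U/2 + U/2 = U)
R(n) = (28 + n)*(192 + n) (R(n) = (192 + n)*(28 + n) = (28 + n)*(192 + n))
-R(Q(12, -17)) = -(5376 + 12**2 + 220*12) = -(5376 + 144 + 2640) = -1*8160 = -8160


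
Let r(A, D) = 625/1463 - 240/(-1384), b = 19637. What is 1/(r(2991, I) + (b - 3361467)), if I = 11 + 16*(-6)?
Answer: -253099/845813679155 ≈ -2.9924e-7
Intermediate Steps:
I = -85 (I = 11 - 96 = -85)
r(A, D) = 152015/253099 (r(A, D) = 625*(1/1463) - 240*(-1/1384) = 625/1463 + 30/173 = 152015/253099)
1/(r(2991, I) + (b - 3361467)) = 1/(152015/253099 + (19637 - 3361467)) = 1/(152015/253099 - 3341830) = 1/(-845813679155/253099) = -253099/845813679155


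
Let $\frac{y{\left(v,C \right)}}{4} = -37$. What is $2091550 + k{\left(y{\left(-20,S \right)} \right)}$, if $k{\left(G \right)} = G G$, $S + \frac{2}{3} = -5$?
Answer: $2113454$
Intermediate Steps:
$S = - \frac{17}{3}$ ($S = - \frac{2}{3} - 5 = - \frac{17}{3} \approx -5.6667$)
$y{\left(v,C \right)} = -148$ ($y{\left(v,C \right)} = 4 \left(-37\right) = -148$)
$k{\left(G \right)} = G^{2}$
$2091550 + k{\left(y{\left(-20,S \right)} \right)} = 2091550 + \left(-148\right)^{2} = 2091550 + 21904 = 2113454$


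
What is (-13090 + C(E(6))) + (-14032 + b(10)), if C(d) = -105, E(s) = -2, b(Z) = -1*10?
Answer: -27237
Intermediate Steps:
b(Z) = -10
(-13090 + C(E(6))) + (-14032 + b(10)) = (-13090 - 105) + (-14032 - 10) = -13195 - 14042 = -27237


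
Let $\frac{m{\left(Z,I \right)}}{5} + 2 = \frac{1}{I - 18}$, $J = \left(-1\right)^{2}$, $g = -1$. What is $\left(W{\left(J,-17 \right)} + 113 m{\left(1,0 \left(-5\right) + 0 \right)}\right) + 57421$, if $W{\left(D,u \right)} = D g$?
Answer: $\frac{1012655}{18} \approx 56259.0$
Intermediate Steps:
$J = 1$
$W{\left(D,u \right)} = - D$ ($W{\left(D,u \right)} = D \left(-1\right) = - D$)
$m{\left(Z,I \right)} = -10 + \frac{5}{-18 + I}$ ($m{\left(Z,I \right)} = -10 + \frac{5}{I - 18} = -10 + \frac{5}{-18 + I}$)
$\left(W{\left(J,-17 \right)} + 113 m{\left(1,0 \left(-5\right) + 0 \right)}\right) + 57421 = \left(\left(-1\right) 1 + 113 \frac{5 \left(37 - 2 \left(0 \left(-5\right) + 0\right)\right)}{-18 + \left(0 \left(-5\right) + 0\right)}\right) + 57421 = \left(-1 + 113 \frac{5 \left(37 - 2 \left(0 + 0\right)\right)}{-18 + \left(0 + 0\right)}\right) + 57421 = \left(-1 + 113 \frac{5 \left(37 - 0\right)}{-18 + 0}\right) + 57421 = \left(-1 + 113 \frac{5 \left(37 + 0\right)}{-18}\right) + 57421 = \left(-1 + 113 \cdot 5 \left(- \frac{1}{18}\right) 37\right) + 57421 = \left(-1 + 113 \left(- \frac{185}{18}\right)\right) + 57421 = \left(-1 - \frac{20905}{18}\right) + 57421 = - \frac{20923}{18} + 57421 = \frac{1012655}{18}$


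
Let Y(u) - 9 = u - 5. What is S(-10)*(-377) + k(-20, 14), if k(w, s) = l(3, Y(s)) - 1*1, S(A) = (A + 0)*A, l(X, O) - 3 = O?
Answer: -37680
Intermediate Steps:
Y(u) = 4 + u (Y(u) = 9 + (u - 5) = 9 + (-5 + u) = 4 + u)
l(X, O) = 3 + O
S(A) = A² (S(A) = A*A = A²)
k(w, s) = 6 + s (k(w, s) = (3 + (4 + s)) - 1*1 = (7 + s) - 1 = 6 + s)
S(-10)*(-377) + k(-20, 14) = (-10)²*(-377) + (6 + 14) = 100*(-377) + 20 = -37700 + 20 = -37680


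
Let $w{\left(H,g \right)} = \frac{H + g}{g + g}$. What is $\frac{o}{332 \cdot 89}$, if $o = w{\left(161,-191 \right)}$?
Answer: $\frac{15}{5643668} \approx 2.6578 \cdot 10^{-6}$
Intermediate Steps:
$w{\left(H,g \right)} = \frac{H + g}{2 g}$
$o = \frac{15}{191}$ ($o = \frac{161 - 191}{2 \left(-191\right)} = \frac{1}{2} \left(- \frac{1}{191}\right) \left(-30\right) = \frac{15}{191} \approx 0.078534$)
$\frac{o}{332 \cdot 89} = \frac{15}{191 \cdot 332 \cdot 89} = \frac{15}{191 \cdot 29548} = \frac{15}{191} \cdot \frac{1}{29548} = \frac{15}{5643668}$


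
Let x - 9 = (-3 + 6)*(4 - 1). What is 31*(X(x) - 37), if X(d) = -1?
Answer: -1178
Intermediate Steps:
x = 18 (x = 9 + (-3 + 6)*(4 - 1) = 9 + 3*3 = 9 + 9 = 18)
31*(X(x) - 37) = 31*(-1 - 37) = 31*(-38) = -1178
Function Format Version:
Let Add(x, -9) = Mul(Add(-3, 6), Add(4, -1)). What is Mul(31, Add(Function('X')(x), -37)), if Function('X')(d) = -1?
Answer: -1178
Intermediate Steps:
x = 18 (x = Add(9, Mul(Add(-3, 6), Add(4, -1))) = Add(9, Mul(3, 3)) = Add(9, 9) = 18)
Mul(31, Add(Function('X')(x), -37)) = Mul(31, Add(-1, -37)) = Mul(31, -38) = -1178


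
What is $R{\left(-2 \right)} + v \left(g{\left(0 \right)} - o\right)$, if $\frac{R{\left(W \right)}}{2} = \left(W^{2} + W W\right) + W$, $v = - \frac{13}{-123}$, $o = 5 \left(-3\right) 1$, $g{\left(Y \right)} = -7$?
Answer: $\frac{1580}{123} \approx 12.846$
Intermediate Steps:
$o = -15$ ($o = \left(-15\right) 1 = -15$)
$v = \frac{13}{123}$ ($v = \left(-13\right) \left(- \frac{1}{123}\right) = \frac{13}{123} \approx 0.10569$)
$R{\left(W \right)} = 2 W + 4 W^{2}$ ($R{\left(W \right)} = 2 \left(\left(W^{2} + W W\right) + W\right) = 2 \left(\left(W^{2} + W^{2}\right) + W\right) = 2 \left(2 W^{2} + W\right) = 2 \left(W + 2 W^{2}\right) = 2 W + 4 W^{2}$)
$R{\left(-2 \right)} + v \left(g{\left(0 \right)} - o\right) = 2 \left(-2\right) \left(1 + 2 \left(-2\right)\right) + \frac{13 \left(-7 - -15\right)}{123} = 2 \left(-2\right) \left(1 - 4\right) + \frac{13 \left(-7 + 15\right)}{123} = 2 \left(-2\right) \left(-3\right) + \frac{13}{123} \cdot 8 = 12 + \frac{104}{123} = \frac{1580}{123}$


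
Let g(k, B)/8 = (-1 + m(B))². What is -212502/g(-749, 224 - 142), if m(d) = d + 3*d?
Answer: -35417/142572 ≈ -0.24841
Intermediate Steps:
m(d) = 4*d
g(k, B) = 8*(-1 + 4*B)²
-212502/g(-749, 224 - 142) = -212502*1/(8*(-1 + 4*(224 - 142))²) = -212502*1/(8*(-1 + 4*82)²) = -212502*1/(8*(-1 + 328)²) = -212502/(8*327²) = -212502/(8*106929) = -212502/855432 = -212502*1/855432 = -35417/142572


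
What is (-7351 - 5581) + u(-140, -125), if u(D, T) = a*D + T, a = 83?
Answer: -24677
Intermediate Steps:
u(D, T) = T + 83*D (u(D, T) = 83*D + T = T + 83*D)
(-7351 - 5581) + u(-140, -125) = (-7351 - 5581) + (-125 + 83*(-140)) = -12932 + (-125 - 11620) = -12932 - 11745 = -24677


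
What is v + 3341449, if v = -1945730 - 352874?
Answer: 1042845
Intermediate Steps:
v = -2298604
v + 3341449 = -2298604 + 3341449 = 1042845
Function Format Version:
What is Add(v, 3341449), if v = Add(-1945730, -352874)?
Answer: 1042845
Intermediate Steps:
v = -2298604
Add(v, 3341449) = Add(-2298604, 3341449) = 1042845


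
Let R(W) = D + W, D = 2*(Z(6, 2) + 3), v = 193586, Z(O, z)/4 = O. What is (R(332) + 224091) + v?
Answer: 418063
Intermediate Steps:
Z(O, z) = 4*O
D = 54 (D = 2*(4*6 + 3) = 2*(24 + 3) = 2*27 = 54)
R(W) = 54 + W
(R(332) + 224091) + v = ((54 + 332) + 224091) + 193586 = (386 + 224091) + 193586 = 224477 + 193586 = 418063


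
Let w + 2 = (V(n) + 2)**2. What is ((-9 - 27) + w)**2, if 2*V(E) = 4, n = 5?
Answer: 484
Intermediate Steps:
V(E) = 2 (V(E) = (1/2)*4 = 2)
w = 14 (w = -2 + (2 + 2)**2 = -2 + 4**2 = -2 + 16 = 14)
((-9 - 27) + w)**2 = ((-9 - 27) + 14)**2 = (-36 + 14)**2 = (-22)**2 = 484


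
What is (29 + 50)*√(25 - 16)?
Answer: 237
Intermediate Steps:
(29 + 50)*√(25 - 16) = 79*√9 = 79*3 = 237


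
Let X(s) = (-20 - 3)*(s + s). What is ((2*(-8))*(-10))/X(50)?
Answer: -8/115 ≈ -0.069565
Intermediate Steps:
X(s) = -46*s
((2*(-8))*(-10))/X(50) = ((2*(-8))*(-10))/((-46*50)) = (-16*(-10))/(-2300) = -1/2300*160 = -8/115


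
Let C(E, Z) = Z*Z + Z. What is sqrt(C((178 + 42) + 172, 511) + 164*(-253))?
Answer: 6*sqrt(6115) ≈ 469.19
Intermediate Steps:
C(E, Z) = Z + Z**2 (C(E, Z) = Z**2 + Z = Z + Z**2)
sqrt(C((178 + 42) + 172, 511) + 164*(-253)) = sqrt(511*(1 + 511) + 164*(-253)) = sqrt(511*512 - 41492) = sqrt(261632 - 41492) = sqrt(220140) = 6*sqrt(6115)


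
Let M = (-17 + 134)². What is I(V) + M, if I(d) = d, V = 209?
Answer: 13898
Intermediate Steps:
M = 13689 (M = 117² = 13689)
I(V) + M = 209 + 13689 = 13898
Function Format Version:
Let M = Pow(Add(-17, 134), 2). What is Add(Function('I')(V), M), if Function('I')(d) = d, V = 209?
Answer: 13898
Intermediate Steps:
M = 13689 (M = Pow(117, 2) = 13689)
Add(Function('I')(V), M) = Add(209, 13689) = 13898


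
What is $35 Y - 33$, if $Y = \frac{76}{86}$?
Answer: $- \frac{89}{43} \approx -2.0698$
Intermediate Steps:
$Y = \frac{38}{43}$ ($Y = 76 \cdot \frac{1}{86} = \frac{38}{43} \approx 0.88372$)
$35 Y - 33 = 35 \cdot \frac{38}{43} - 33 = \frac{1330}{43} - 33 = - \frac{89}{43}$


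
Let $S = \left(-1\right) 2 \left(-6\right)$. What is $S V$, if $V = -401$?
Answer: $-4812$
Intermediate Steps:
$S = 12$ ($S = \left(-2\right) \left(-6\right) = 12$)
$S V = 12 \left(-401\right) = -4812$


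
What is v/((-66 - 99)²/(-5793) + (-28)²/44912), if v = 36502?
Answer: -14132315081/1812779 ≈ -7795.9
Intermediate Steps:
v/((-66 - 99)²/(-5793) + (-28)²/44912) = 36502/((-66 - 99)²/(-5793) + (-28)²/44912) = 36502/((-165)²*(-1/5793) + 784*(1/44912)) = 36502/(27225*(-1/5793) + 7/401) = 36502/(-9075/1931 + 7/401) = 36502/(-3625558/774331) = 36502*(-774331/3625558) = -14132315081/1812779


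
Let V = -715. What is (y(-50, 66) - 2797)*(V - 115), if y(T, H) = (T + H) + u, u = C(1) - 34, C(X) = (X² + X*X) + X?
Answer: 2333960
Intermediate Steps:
C(X) = X + 2*X² (C(X) = (X² + X²) + X = 2*X² + X = X + 2*X²)
u = -31 (u = 1*(1 + 2*1) - 34 = 1*(1 + 2) - 34 = 1*3 - 34 = 3 - 34 = -31)
y(T, H) = -31 + H + T (y(T, H) = (T + H) - 31 = (H + T) - 31 = -31 + H + T)
(y(-50, 66) - 2797)*(V - 115) = ((-31 + 66 - 50) - 2797)*(-715 - 115) = (-15 - 2797)*(-830) = -2812*(-830) = 2333960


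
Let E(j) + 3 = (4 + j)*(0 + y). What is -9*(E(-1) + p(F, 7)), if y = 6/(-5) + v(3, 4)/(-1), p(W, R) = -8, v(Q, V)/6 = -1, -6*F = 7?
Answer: -153/5 ≈ -30.600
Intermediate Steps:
F = -7/6 (F = -1/6*7 = -7/6 ≈ -1.1667)
v(Q, V) = -6 (v(Q, V) = 6*(-1) = -6)
y = 24/5 (y = 6/(-5) - 6/(-1) = 6*(-1/5) - 6*(-1) = -6/5 + 6 = 24/5 ≈ 4.8000)
E(j) = 81/5 + 24*j/5 (E(j) = -3 + (4 + j)*(0 + 24/5) = -3 + (4 + j)*(24/5) = -3 + (96/5 + 24*j/5) = 81/5 + 24*j/5)
-9*(E(-1) + p(F, 7)) = -9*((81/5 + (24/5)*(-1)) - 8) = -9*((81/5 - 24/5) - 8) = -9*(57/5 - 8) = -9*17/5 = -153/5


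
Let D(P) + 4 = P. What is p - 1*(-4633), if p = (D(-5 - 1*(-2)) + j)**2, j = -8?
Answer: 4858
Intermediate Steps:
D(P) = -4 + P
p = 225 (p = ((-4 + (-5 - 1*(-2))) - 8)**2 = ((-4 + (-5 + 2)) - 8)**2 = ((-4 - 3) - 8)**2 = (-7 - 8)**2 = (-15)**2 = 225)
p - 1*(-4633) = 225 - 1*(-4633) = 225 + 4633 = 4858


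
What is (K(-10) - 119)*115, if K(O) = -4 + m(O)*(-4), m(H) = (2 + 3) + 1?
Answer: -16905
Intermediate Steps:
m(H) = 6 (m(H) = 5 + 1 = 6)
K(O) = -28 (K(O) = -4 + 6*(-4) = -4 - 24 = -28)
(K(-10) - 119)*115 = (-28 - 119)*115 = -147*115 = -16905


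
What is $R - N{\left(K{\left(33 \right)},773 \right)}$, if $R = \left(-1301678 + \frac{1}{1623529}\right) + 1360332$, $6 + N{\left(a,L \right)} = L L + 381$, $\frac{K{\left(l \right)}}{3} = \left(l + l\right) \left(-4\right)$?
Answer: $- \frac{875488013249}{1623529} \approx -5.3925 \cdot 10^{5}$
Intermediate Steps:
$K{\left(l \right)} = - 24 l$ ($K{\left(l \right)} = 3 \left(l + l\right) \left(-4\right) = 3 \cdot 2 l \left(-4\right) = 3 \left(- 8 l\right) = - 24 l$)
$N{\left(a,L \right)} = 375 + L^{2}$ ($N{\left(a,L \right)} = -6 + \left(L L + 381\right) = -6 + \left(L^{2} + 381\right) = -6 + \left(381 + L^{2}\right) = 375 + L^{2}$)
$R = \frac{95226469967}{1623529}$ ($R = \left(-1301678 + \frac{1}{1623529}\right) + 1360332 = - \frac{2113311981661}{1623529} + 1360332 = \frac{95226469967}{1623529} \approx 58654.0$)
$R - N{\left(K{\left(33 \right)},773 \right)} = \frac{95226469967}{1623529} - \left(375 + 773^{2}\right) = \frac{95226469967}{1623529} - \left(375 + 597529\right) = \frac{95226469967}{1623529} - 597904 = - \frac{875488013249}{1623529}$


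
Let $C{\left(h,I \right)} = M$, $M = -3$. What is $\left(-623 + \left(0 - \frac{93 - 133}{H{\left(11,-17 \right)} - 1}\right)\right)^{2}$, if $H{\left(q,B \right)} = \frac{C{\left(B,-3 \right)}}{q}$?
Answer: $\frac{20985561}{49} \approx 4.2828 \cdot 10^{5}$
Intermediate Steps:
$C{\left(h,I \right)} = -3$
$H{\left(q,B \right)} = - \frac{3}{q}$
$\left(-623 + \left(0 - \frac{93 - 133}{H{\left(11,-17 \right)} - 1}\right)\right)^{2} = \left(-623 + \left(0 - \frac{93 - 133}{- \frac{3}{11} - 1}\right)\right)^{2} = \left(-623 + \left(0 - - \frac{40}{\left(-3\right) \frac{1}{11} - 1}\right)\right)^{2} = \left(-623 + \left(0 - - \frac{40}{- \frac{3}{11} - 1}\right)\right)^{2} = \left(-623 + \left(0 - - \frac{40}{- \frac{14}{11}}\right)\right)^{2} = \left(-623 + \left(0 - \left(-40\right) \left(- \frac{11}{14}\right)\right)\right)^{2} = \left(-623 + \left(0 - \frac{220}{7}\right)\right)^{2} = \left(-623 - \frac{220}{7}\right)^{2} = \left(- \frac{4581}{7}\right)^{2} = \frac{20985561}{49}$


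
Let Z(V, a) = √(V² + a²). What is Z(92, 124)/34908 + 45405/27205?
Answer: 9081/5441 + √1490/8727 ≈ 1.6734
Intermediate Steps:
Z(92, 124)/34908 + 45405/27205 = √(92² + 124²)/34908 + 45405/27205 = √(8464 + 15376)*(1/34908) + 45405*(1/27205) = √23840*(1/34908) + 9081/5441 = (4*√1490)*(1/34908) + 9081/5441 = √1490/8727 + 9081/5441 = 9081/5441 + √1490/8727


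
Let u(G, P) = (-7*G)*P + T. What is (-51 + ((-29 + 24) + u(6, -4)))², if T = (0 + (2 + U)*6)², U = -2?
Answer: 12544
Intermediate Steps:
T = 0 (T = (0 + (2 - 2)*6)² = (0 + 0*6)² = (0 + 0)² = 0² = 0)
u(G, P) = -7*G*P (u(G, P) = (-7*G)*P + 0 = -7*G*P + 0 = -7*G*P)
(-51 + ((-29 + 24) + u(6, -4)))² = (-51 + ((-29 + 24) - 7*6*(-4)))² = (-51 + (-5 + 168))² = (-51 + 163)² = 112² = 12544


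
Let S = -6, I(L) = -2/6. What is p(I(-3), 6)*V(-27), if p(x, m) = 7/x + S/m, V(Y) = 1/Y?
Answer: 22/27 ≈ 0.81481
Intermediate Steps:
I(L) = -1/3 (I(L) = -2*1/6 = -1/3)
p(x, m) = -6/m + 7/x (p(x, m) = 7/x - 6/m = -6/m + 7/x)
p(I(-3), 6)*V(-27) = (-6/6 + 7/(-1/3))/(-27) = (-6*1/6 + 7*(-3))*(-1/27) = (-1 - 21)*(-1/27) = -22*(-1/27) = 22/27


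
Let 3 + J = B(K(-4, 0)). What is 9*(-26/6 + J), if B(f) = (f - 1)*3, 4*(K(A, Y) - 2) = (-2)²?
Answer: -12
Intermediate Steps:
K(A, Y) = 3 (K(A, Y) = 2 + (¼)*(-2)² = 2 + (¼)*4 = 2 + 1 = 3)
B(f) = -3 + 3*f (B(f) = (-1 + f)*3 = -3 + 3*f)
J = 3 (J = -3 + (-3 + 3*3) = -3 + (-3 + 9) = -3 + 6 = 3)
9*(-26/6 + J) = 9*(-26/6 + 3) = 9*(-26*⅙ + 3) = 9*(-13/3 + 3) = 9*(-4/3) = -12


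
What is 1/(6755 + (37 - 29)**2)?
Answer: 1/6819 ≈ 0.00014665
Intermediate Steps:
1/(6755 + (37 - 29)**2) = 1/(6755 + 8**2) = 1/(6755 + 64) = 1/6819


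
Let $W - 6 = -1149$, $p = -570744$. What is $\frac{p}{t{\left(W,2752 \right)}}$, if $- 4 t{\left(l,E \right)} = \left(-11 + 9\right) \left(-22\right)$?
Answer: $\frac{570744}{11} \approx 51886.0$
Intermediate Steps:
$W = -1143$ ($W = 6 - 1149 = -1143$)
$t{\left(l,E \right)} = -11$ ($t{\left(l,E \right)} = - \frac{\left(-11 + 9\right) \left(-22\right)}{4} = - \frac{\left(-2\right) \left(-22\right)}{4} = \left(- \frac{1}{4}\right) 44 = -11$)
$\frac{p}{t{\left(W,2752 \right)}} = - \frac{570744}{-11} = \left(-570744\right) \left(- \frac{1}{11}\right) = \frac{570744}{11}$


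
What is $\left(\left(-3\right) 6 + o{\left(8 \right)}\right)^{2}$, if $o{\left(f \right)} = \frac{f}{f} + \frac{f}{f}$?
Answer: $256$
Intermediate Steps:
$o{\left(f \right)} = 2$ ($o{\left(f \right)} = 1 + 1 = 2$)
$\left(\left(-3\right) 6 + o{\left(8 \right)}\right)^{2} = \left(\left(-3\right) 6 + 2\right)^{2} = \left(-18 + 2\right)^{2} = \left(-16\right)^{2} = 256$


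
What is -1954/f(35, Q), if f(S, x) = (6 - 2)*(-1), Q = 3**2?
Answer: 977/2 ≈ 488.50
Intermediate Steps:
Q = 9
f(S, x) = -4 (f(S, x) = 4*(-1) = -4)
-1954/f(35, Q) = -1954/(-4) = -1954*(-1/4) = 977/2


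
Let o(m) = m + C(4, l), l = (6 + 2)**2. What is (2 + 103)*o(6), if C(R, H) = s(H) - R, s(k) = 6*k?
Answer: 40530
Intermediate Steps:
l = 64 (l = 8**2 = 64)
C(R, H) = -R + 6*H (C(R, H) = 6*H - R = -R + 6*H)
o(m) = 380 + m (o(m) = m + (-1*4 + 6*64) = m + (-4 + 384) = m + 380 = 380 + m)
(2 + 103)*o(6) = (2 + 103)*(380 + 6) = 105*386 = 40530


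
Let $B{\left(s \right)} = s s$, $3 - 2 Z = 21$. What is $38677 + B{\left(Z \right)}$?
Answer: $38758$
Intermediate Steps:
$Z = -9$ ($Z = \frac{3}{2} - \frac{21}{2} = -9$)
$B{\left(s \right)} = s^{2}$
$38677 + B{\left(Z \right)} = 38677 + \left(-9\right)^{2} = 38677 + 81 = 38758$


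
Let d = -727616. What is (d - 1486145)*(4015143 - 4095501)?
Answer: 177893406438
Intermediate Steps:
(d - 1486145)*(4015143 - 4095501) = (-727616 - 1486145)*(4015143 - 4095501) = -2213761*(-80358) = 177893406438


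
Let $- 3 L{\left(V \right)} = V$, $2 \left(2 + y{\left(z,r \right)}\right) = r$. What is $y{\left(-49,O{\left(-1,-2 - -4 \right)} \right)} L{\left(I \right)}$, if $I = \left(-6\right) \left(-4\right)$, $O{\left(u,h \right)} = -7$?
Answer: $44$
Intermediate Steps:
$y{\left(z,r \right)} = -2 + \frac{r}{2}$
$I = 24$
$L{\left(V \right)} = - \frac{V}{3}$
$y{\left(-49,O{\left(-1,-2 - -4 \right)} \right)} L{\left(I \right)} = \left(-2 + \frac{1}{2} \left(-7\right)\right) \left(\left(- \frac{1}{3}\right) 24\right) = \left(-2 - \frac{7}{2}\right) \left(-8\right) = \left(- \frac{11}{2}\right) \left(-8\right) = 44$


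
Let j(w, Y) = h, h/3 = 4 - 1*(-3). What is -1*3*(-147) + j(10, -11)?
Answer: 462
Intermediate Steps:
h = 21 (h = 3*(4 - 1*(-3)) = 3*(4 + 3) = 3*7 = 21)
j(w, Y) = 21
-1*3*(-147) + j(10, -11) = -1*3*(-147) + 21 = -3*(-147) + 21 = 441 + 21 = 462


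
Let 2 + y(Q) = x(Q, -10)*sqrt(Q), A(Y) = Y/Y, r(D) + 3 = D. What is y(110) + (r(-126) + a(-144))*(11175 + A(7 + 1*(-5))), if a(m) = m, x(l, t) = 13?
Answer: -3051050 + 13*sqrt(110) ≈ -3.0509e+6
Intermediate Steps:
r(D) = -3 + D
A(Y) = 1
y(Q) = -2 + 13*sqrt(Q)
y(110) + (r(-126) + a(-144))*(11175 + A(7 + 1*(-5))) = (-2 + 13*sqrt(110)) + ((-3 - 126) - 144)*(11175 + 1) = (-2 + 13*sqrt(110)) + (-129 - 144)*11176 = (-2 + 13*sqrt(110)) - 273*11176 = (-2 + 13*sqrt(110)) - 3051048 = -3051050 + 13*sqrt(110)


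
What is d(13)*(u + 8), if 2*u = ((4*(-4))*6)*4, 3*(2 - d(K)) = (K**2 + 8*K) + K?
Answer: 51520/3 ≈ 17173.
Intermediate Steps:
d(K) = 2 - 3*K - K**2/3 (d(K) = 2 - ((K**2 + 8*K) + K)/3 = 2 - (K**2 + 9*K)/3 = 2 + (-3*K - K**2/3) = 2 - 3*K - K**2/3)
u = -192 (u = (((4*(-4))*6)*4)/2 = (-16*6*4)/2 = (-96*4)/2 = (1/2)*(-384) = -192)
d(13)*(u + 8) = (2 - 3*13 - 1/3*13**2)*(-192 + 8) = (2 - 39 - 1/3*169)*(-184) = (2 - 39 - 169/3)*(-184) = -280/3*(-184) = 51520/3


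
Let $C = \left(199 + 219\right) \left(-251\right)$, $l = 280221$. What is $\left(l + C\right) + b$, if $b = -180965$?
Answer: $-5662$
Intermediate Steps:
$C = -104918$ ($C = 418 \left(-251\right) = -104918$)
$\left(l + C\right) + b = \left(280221 - 104918\right) - 180965 = 175303 - 180965 = -5662$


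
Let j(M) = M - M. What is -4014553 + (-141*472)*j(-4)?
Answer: -4014553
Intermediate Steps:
j(M) = 0
-4014553 + (-141*472)*j(-4) = -4014553 - 141*472*0 = -4014553 - 66552*0 = -4014553 + 0 = -4014553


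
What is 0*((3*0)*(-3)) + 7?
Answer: 7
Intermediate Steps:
0*((3*0)*(-3)) + 7 = 0*(0*(-3)) + 7 = 0*0 + 7 = 0 + 7 = 7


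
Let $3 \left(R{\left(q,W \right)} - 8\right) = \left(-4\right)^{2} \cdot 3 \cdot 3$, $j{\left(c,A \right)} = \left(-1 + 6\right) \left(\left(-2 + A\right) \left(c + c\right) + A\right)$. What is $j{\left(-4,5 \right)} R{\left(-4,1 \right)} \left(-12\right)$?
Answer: $63840$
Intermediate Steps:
$j{\left(c,A \right)} = 5 A + 10 c \left(-2 + A\right)$ ($j{\left(c,A \right)} = 5 \left(\left(-2 + A\right) 2 c + A\right) = 5 \left(2 c \left(-2 + A\right) + A\right) = 5 \left(A + 2 c \left(-2 + A\right)\right) = 5 A + 10 c \left(-2 + A\right)$)
$R{\left(q,W \right)} = 56$ ($R{\left(q,W \right)} = 8 + \frac{\left(-4\right)^{2} \cdot 3 \cdot 3}{3} = 8 + \frac{16 \cdot 3 \cdot 3}{3} = 8 + \frac{48 \cdot 3}{3} = 8 + \frac{1}{3} \cdot 144 = 8 + 48 = 56$)
$j{\left(-4,5 \right)} R{\left(-4,1 \right)} \left(-12\right) = \left(\left(-20\right) \left(-4\right) + 5 \cdot 5 + 10 \cdot 5 \left(-4\right)\right) 56 \left(-12\right) = \left(80 + 25 - 200\right) 56 \left(-12\right) = \left(-95\right) 56 \left(-12\right) = \left(-5320\right) \left(-12\right) = 63840$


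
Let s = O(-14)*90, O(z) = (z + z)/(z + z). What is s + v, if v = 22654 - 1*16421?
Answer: 6323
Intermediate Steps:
O(z) = 1 (O(z) = (2*z)/((2*z)) = (2*z)*(1/(2*z)) = 1)
s = 90 (s = 1*90 = 90)
v = 6233 (v = 22654 - 16421 = 6233)
s + v = 90 + 6233 = 6323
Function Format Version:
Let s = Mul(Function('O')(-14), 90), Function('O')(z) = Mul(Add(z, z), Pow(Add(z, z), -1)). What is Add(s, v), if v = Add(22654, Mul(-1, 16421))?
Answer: 6323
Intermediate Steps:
Function('O')(z) = 1 (Function('O')(z) = Mul(Mul(2, z), Pow(Mul(2, z), -1)) = Mul(Mul(2, z), Mul(Rational(1, 2), Pow(z, -1))) = 1)
s = 90 (s = Mul(1, 90) = 90)
v = 6233 (v = Add(22654, -16421) = 6233)
Add(s, v) = Add(90, 6233) = 6323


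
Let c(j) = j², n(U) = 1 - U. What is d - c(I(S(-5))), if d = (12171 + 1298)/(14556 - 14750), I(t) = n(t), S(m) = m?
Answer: -20453/194 ≈ -105.43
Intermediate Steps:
I(t) = 1 - t
d = -13469/194 (d = 13469/(-194) = 13469*(-1/194) = -13469/194 ≈ -69.428)
d - c(I(S(-5))) = -13469/194 - (1 - 1*(-5))² = -13469/194 - (1 + 5)² = -13469/194 - 1*6² = -13469/194 - 1*36 = -13469/194 - 36 = -20453/194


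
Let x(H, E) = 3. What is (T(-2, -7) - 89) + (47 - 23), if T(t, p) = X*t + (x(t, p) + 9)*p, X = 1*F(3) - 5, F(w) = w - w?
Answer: -139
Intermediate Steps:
F(w) = 0
X = -5 (X = 1*0 - 5 = 0 - 5 = -5)
T(t, p) = -5*t + 12*p (T(t, p) = -5*t + (3 + 9)*p = -5*t + 12*p)
(T(-2, -7) - 89) + (47 - 23) = ((-5*(-2) + 12*(-7)) - 89) + (47 - 23) = ((10 - 84) - 89) + 24 = (-74 - 89) + 24 = -163 + 24 = -139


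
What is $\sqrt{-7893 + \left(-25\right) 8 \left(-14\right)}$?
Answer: $i \sqrt{5093} \approx 71.365 i$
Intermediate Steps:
$\sqrt{-7893 + \left(-25\right) 8 \left(-14\right)} = \sqrt{-7893 - -2800} = \sqrt{-7893 + 2800} = \sqrt{-5093} = i \sqrt{5093}$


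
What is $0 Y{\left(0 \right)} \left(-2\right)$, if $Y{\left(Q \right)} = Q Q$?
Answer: $0$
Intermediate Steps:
$Y{\left(Q \right)} = Q^{2}$
$0 Y{\left(0 \right)} \left(-2\right) = 0 \cdot 0^{2} \left(-2\right) = 0 \cdot 0 \left(-2\right) = 0 \left(-2\right) = 0$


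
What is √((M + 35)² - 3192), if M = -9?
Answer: 2*I*√629 ≈ 50.16*I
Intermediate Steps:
√((M + 35)² - 3192) = √((-9 + 35)² - 3192) = √(26² - 3192) = √(676 - 3192) = √(-2516) = 2*I*√629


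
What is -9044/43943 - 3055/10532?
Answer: -229497273/462807676 ≈ -0.49588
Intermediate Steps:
-9044/43943 - 3055/10532 = -229497273/462807676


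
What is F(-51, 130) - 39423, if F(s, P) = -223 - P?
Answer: -39776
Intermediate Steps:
F(-51, 130) - 39423 = (-223 - 1*130) - 39423 = (-223 - 130) - 39423 = -353 - 39423 = -39776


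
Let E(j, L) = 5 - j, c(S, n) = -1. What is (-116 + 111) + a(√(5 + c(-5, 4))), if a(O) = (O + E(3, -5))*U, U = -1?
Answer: -9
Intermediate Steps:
a(O) = -2 - O (a(O) = (O + (5 - 1*3))*(-1) = (O + (5 - 3))*(-1) = (O + 2)*(-1) = (2 + O)*(-1) = -2 - O)
(-116 + 111) + a(√(5 + c(-5, 4))) = (-116 + 111) + (-2 - √(5 - 1)) = -5 + (-2 - √4) = -5 + (-2 - 1*2) = -5 + (-2 - 2) = -5 - 4 = -9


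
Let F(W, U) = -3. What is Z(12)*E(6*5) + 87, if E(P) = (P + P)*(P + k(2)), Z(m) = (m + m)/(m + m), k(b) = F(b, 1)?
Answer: 1707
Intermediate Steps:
k(b) = -3
Z(m) = 1 (Z(m) = (2*m)/((2*m)) = (2*m)*(1/(2*m)) = 1)
E(P) = 2*P*(-3 + P) (E(P) = (P + P)*(P - 3) = (2*P)*(-3 + P) = 2*P*(-3 + P))
Z(12)*E(6*5) + 87 = 1*(2*(6*5)*(-3 + 6*5)) + 87 = 1*(2*30*(-3 + 30)) + 87 = 1*(2*30*27) + 87 = 1*1620 + 87 = 1620 + 87 = 1707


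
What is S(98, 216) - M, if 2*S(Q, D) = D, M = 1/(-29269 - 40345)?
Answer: 7518313/69614 ≈ 108.00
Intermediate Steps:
M = -1/69614 (M = 1/(-69614) = -1/69614 ≈ -1.4365e-5)
S(Q, D) = D/2
S(98, 216) - M = (½)*216 - 1*(-1/69614) = 108 + 1/69614 = 7518313/69614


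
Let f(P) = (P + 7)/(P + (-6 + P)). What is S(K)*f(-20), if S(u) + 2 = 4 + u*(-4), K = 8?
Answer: -195/23 ≈ -8.4783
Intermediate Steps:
f(P) = (7 + P)/(-6 + 2*P)
S(u) = 2 - 4*u (S(u) = -2 + (4 + u*(-4)) = -2 + (4 - 4*u) = 2 - 4*u)
S(K)*f(-20) = (2 - 4*8)*((7 - 20)/(2*(-3 - 20))) = (2 - 32)*((½)*(-13)/(-23)) = -15*(-1)*(-13)/23 = -30*13/46 = -195/23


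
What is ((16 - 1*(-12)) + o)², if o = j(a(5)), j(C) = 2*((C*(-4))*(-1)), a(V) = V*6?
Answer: 71824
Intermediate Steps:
a(V) = 6*V
j(C) = 8*C (j(C) = 2*(-4*C*(-1)) = 2*(4*C) = 8*C)
o = 240 (o = 8*(6*5) = 8*30 = 240)
((16 - 1*(-12)) + o)² = ((16 - 1*(-12)) + 240)² = ((16 + 12) + 240)² = (28 + 240)² = 268² = 71824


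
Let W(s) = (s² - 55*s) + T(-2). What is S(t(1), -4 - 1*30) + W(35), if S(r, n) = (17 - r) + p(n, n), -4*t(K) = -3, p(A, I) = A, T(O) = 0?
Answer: -2871/4 ≈ -717.75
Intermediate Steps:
t(K) = ¾ (t(K) = -¼*(-3) = ¾)
W(s) = s² - 55*s (W(s) = (s² - 55*s) + 0 = s² - 55*s)
S(r, n) = 17 + n - r (S(r, n) = (17 - r) + n = 17 + n - r)
S(t(1), -4 - 1*30) + W(35) = (17 + (-4 - 1*30) - 1*¾) + 35*(-55 + 35) = (17 + (-4 - 30) - ¾) + 35*(-20) = (17 - 34 - ¾) - 700 = -71/4 - 700 = -2871/4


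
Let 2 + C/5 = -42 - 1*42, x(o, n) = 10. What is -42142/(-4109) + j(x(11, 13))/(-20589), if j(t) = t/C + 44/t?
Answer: 186543385601/18189043215 ≈ 10.256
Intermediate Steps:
C = -430 (C = -10 + 5*(-42 - 1*42) = -10 + 5*(-42 - 42) = -10 + 5*(-84) = -10 - 420 = -430)
j(t) = 44/t - t/430 (j(t) = t/(-430) + 44/t = t*(-1/430) + 44/t = -t/430 + 44/t = 44/t - t/430)
-42142/(-4109) + j(x(11, 13))/(-20589) = -42142/(-4109) + (44/10 - 1/430*10)/(-20589) = -42142*(-1/4109) + (44*(⅒) - 1/43)*(-1/20589) = 42142/4109 + (22/5 - 1/43)*(-1/20589) = 42142/4109 + (941/215)*(-1/20589) = 42142/4109 - 941/4426635 = 186543385601/18189043215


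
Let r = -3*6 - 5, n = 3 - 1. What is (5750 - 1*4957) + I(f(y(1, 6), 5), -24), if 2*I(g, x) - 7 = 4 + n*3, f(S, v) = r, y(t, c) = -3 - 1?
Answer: 1603/2 ≈ 801.50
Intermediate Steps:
y(t, c) = -4
n = 2
r = -23 (r = -18 - 5 = -23)
f(S, v) = -23
I(g, x) = 17/2 (I(g, x) = 7/2 + (4 + 2*3)/2 = 7/2 + (4 + 6)/2 = 7/2 + (½)*10 = 7/2 + 5 = 17/2)
(5750 - 1*4957) + I(f(y(1, 6), 5), -24) = (5750 - 1*4957) + 17/2 = (5750 - 4957) + 17/2 = 793 + 17/2 = 1603/2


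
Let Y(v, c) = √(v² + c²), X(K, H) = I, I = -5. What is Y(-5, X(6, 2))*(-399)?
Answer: -1995*√2 ≈ -2821.4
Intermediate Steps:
X(K, H) = -5
Y(v, c) = √(c² + v²)
Y(-5, X(6, 2))*(-399) = √((-5)² + (-5)²)*(-399) = √(25 + 25)*(-399) = √50*(-399) = (5*√2)*(-399) = -1995*√2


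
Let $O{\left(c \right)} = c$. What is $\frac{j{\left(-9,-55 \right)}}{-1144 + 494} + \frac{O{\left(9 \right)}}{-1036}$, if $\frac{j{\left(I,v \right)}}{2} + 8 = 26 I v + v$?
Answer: $- \frac{13270977}{336700} \approx -39.415$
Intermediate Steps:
$j{\left(I,v \right)} = -16 + 2 v + 52 I v$ ($j{\left(I,v \right)} = -16 + 2 \left(26 I v + v\right) = -16 + 2 \left(v + 26 I v\right) = -16 + \left(2 v + 52 I v\right) = -16 + 2 v + 52 I v$)
$\frac{j{\left(-9,-55 \right)}}{-1144 + 494} + \frac{O{\left(9 \right)}}{-1036} = \frac{-16 + 2 \left(-55\right) + 52 \left(-9\right) \left(-55\right)}{-1144 + 494} + \frac{9}{-1036} = \frac{-16 - 110 + 25740}{-650} + 9 \left(- \frac{1}{1036}\right) = 25614 \left(- \frac{1}{650}\right) - \frac{9}{1036} = - \frac{12807}{325} - \frac{9}{1036} = - \frac{13270977}{336700}$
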